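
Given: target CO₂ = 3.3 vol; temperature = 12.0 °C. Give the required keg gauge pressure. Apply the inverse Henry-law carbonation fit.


psi = vols/(0.01821 + 0.09011·e^(−0.04·T)) − 14.695
psi = 3.3/(0.01821 + 0.09011·e^(−0.04·12.0)) − 14.695

29.9185 psi


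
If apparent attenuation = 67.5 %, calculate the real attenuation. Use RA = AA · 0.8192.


RA = 67.5 · 0.8192

55.2960 %


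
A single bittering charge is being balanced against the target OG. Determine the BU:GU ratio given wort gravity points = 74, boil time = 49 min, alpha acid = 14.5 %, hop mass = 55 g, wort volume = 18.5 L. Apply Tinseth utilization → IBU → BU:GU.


U = 1.65·0.000125^(GP/1000)·(1−e^(−0.04t))/4.15;  IBU = (α/100)·m·U·1000/V;  BU:GU = IBU/GP
U = 1.65·0.000125^(74/1000)·(1−e^(−0.04·49))/4.15 = 0.1757
IBU = (14.5/100)·55·0.1757·1000/18.5 = 75.7235
BU:GU = 75.7235/74

1.0233


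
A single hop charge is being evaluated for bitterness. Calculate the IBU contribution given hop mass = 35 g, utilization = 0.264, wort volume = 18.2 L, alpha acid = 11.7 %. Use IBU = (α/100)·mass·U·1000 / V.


IBU = (11.7/100)·35·0.264·1000 / 18.2

59.4000 IBU


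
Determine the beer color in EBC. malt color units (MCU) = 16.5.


SRM = 1.4922·MCU^0.6859;  EBC = SRM·1.97
SRM = 1.4922·16.5^0.6859 = 10.2070
EBC = 10.2070·1.97

20.1078 EBC


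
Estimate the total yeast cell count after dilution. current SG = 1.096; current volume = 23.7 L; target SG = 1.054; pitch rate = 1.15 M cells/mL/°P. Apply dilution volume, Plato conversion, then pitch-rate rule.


V_w = V·((SG_c−1)/(SG_t−1)−1);  °P = 259 − 259/SG_t;  cells = rate·(V+V_w)·°P
V_w = 23.7·((1.096−1)/(1.054−1)−1) = 18.4333
V_final = 23.7 + 18.4333 = 42.1333
°P = 259 − 259/1.054 = 13.2694
cells = 1.15·42.1333·13.2694

642.9491 billion cells


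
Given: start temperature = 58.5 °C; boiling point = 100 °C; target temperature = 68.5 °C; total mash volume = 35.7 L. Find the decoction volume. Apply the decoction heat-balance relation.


V_dec = V_total·(T_target − T_start)/(T_boil − T_start)
V_dec = 35.7·(68.5 − 58.5)/(100 − 58.5)

8.6024 L


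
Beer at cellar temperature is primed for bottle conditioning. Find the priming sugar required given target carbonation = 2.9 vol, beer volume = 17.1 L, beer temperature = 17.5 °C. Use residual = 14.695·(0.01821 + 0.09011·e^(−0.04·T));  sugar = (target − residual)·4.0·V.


residual = 14.695·(0.01821 + 0.09011·e^(−0.04·17.5)) = 0.9252
sugar = (2.9 − 0.9252)·4.0·17.1

135.0792 g


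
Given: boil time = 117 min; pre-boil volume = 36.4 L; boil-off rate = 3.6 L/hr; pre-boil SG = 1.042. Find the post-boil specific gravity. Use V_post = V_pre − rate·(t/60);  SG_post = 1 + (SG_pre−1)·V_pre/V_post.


V_post = 36.4 − 3.6·(117/60) = 29.3800
SG_post = 1 + (1.042 − 1)·36.4/29.3800

1.0520


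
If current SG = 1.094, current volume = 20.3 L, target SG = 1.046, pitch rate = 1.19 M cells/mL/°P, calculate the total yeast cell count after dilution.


V_w = V·((SG_c−1)/(SG_t−1)−1);  °P = 259 − 259/SG_t;  cells = rate·(V+V_w)·°P
V_w = 20.3·((1.094−1)/(1.046−1)−1) = 21.1826
V_final = 20.3 + 21.1826 = 41.4826
°P = 259 − 259/1.046 = 11.3901
cells = 1.19·41.4826·11.3901

562.2623 billion cells


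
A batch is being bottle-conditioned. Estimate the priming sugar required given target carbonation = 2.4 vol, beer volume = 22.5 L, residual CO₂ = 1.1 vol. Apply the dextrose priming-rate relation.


sugar = (target − residual)·4.0·V
sugar = (2.4 − 1.1)·4.0·22.5

117.0000 g


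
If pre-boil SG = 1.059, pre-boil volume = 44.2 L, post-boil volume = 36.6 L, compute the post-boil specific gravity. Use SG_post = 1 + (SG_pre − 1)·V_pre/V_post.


pts_pre = (1.059 − 1)·1000 = 59.0000
pts_post = 59.0000·44.2/36.6 = 71.2514
SG_post = 1 + 71.2514/1000

1.0713


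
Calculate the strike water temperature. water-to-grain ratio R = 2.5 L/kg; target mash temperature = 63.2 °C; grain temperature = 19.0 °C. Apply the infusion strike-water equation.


T_strike = (0.41/R)·(T_mash − T_grain) + T_mash
T_strike = (0.41/2.5)·(63.2 − 19.0) + 63.2

70.4488 °C


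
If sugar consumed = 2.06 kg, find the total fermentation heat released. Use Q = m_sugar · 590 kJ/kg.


Q = 2.06 · 590

1215.4000 kJ


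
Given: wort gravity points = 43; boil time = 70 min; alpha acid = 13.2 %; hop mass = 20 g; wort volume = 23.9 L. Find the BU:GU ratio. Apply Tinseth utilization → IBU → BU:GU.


U = 1.65·0.000125^(GP/1000)·(1−e^(−0.04t))/4.15;  IBU = (α/100)·m·U·1000/V;  BU:GU = IBU/GP
U = 1.65·0.000125^(43/1000)·(1−e^(−0.04·70))/4.15 = 0.2537
IBU = (13.2/100)·20·0.2537·1000/23.9 = 28.0261
BU:GU = 28.0261/43

0.6518


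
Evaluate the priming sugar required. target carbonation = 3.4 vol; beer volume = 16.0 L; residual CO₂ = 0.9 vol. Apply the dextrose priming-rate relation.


sugar = (target − residual)·4.0·V
sugar = (3.4 − 0.9)·4.0·16.0

160.0000 g


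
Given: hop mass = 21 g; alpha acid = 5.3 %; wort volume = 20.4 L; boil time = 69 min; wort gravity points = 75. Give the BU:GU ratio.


U = 1.65·0.000125^(GP/1000)·(1−e^(−0.04t))/4.15;  IBU = (α/100)·m·U·1000/V;  BU:GU = IBU/GP
U = 1.65·0.000125^(75/1000)·(1−e^(−0.04·69))/4.15 = 0.1898
IBU = (5.3/100)·21·0.1898·1000/20.4 = 10.3556
BU:GU = 10.3556/75

0.1381


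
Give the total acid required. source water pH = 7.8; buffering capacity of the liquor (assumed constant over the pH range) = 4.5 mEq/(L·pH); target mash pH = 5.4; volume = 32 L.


acid = buffering capacity · (pH_source − pH_target) · V
acid = 4.5 · (7.8 − 5.4) · 32

345.6000 mEq


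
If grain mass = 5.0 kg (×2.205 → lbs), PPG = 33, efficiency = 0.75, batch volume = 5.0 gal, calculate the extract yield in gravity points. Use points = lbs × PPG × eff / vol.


lbs = 5.0 × 2.205 = 11.0250
points = 11.0250 × 33 × 0.75 / 5.0

54.5737 points


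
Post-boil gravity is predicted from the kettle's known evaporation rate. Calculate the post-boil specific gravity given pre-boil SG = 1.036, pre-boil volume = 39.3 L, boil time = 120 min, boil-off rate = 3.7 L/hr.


V_post = V_pre − rate·(t/60);  SG_post = 1 + (SG_pre−1)·V_pre/V_post
V_post = 39.3 − 3.7·(120/60) = 31.9000
SG_post = 1 + (1.036 − 1)·39.3/31.9000

1.0444


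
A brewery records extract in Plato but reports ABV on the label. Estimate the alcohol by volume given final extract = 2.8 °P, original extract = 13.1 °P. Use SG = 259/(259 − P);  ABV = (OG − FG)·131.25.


OG = 259/(259 − 13.1) = 1.0533
FG = 259/(259 − 2.8) = 1.0109
ABV = (1.0533 − 1.0109)·131.25

5.5577 % ABV


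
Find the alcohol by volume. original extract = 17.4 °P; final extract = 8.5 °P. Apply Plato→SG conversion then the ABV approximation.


SG = 259/(259 − P);  ABV = (OG − FG)·131.25
OG = 259/(259 − 17.4) = 1.0720
FG = 259/(259 − 8.5) = 1.0339
ABV = (1.0720 − 1.0339)·131.25

4.9990 % ABV


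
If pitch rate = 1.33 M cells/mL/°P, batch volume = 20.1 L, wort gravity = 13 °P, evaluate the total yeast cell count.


cells (billions) = rate · V_L · °P
cells = 1.33 · 20.1 · 13

347.5290 billion cells


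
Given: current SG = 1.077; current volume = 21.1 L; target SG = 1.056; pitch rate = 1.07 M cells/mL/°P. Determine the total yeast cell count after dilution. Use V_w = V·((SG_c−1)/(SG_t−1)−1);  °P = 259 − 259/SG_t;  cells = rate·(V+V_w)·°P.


V_w = 21.1·((1.077−1)/(1.056−1)−1) = 7.9125
V_final = 21.1 + 7.9125 = 29.0125
°P = 259 − 259/1.056 = 13.7348
cells = 1.07·29.0125·13.7348

426.3761 billion cells


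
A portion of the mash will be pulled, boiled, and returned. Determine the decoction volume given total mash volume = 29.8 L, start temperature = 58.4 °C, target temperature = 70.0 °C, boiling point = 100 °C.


V_dec = V_total·(T_target − T_start)/(T_boil − T_start)
V_dec = 29.8·(70.0 − 58.4)/(100 − 58.4)

8.3096 L


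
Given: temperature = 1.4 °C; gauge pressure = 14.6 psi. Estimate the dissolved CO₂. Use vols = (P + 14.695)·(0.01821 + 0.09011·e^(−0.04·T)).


vols = (14.6 + 14.695)·(0.01821 + 0.09011·e^(−0.04·1.4))

3.0295 volumes


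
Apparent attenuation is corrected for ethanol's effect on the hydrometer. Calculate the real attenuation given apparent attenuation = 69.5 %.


RA = AA · 0.8192
RA = 69.5 · 0.8192

56.9344 %


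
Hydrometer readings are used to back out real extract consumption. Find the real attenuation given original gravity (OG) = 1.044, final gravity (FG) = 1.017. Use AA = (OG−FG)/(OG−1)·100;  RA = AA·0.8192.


AA = (1.044 − 1.017)/(1.044 − 1)·100 = 61.3636
RA = 61.3636·0.8192

50.2691 %


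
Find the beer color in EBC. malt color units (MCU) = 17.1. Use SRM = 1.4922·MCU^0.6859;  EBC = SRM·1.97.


SRM = 1.4922·17.1^0.6859 = 10.4602
EBC = 10.4602·1.97

20.6066 EBC


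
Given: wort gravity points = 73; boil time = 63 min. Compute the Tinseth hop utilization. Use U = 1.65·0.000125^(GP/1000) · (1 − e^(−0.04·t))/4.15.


bigness = 1.65·0.000125^(73/1000) = 0.8562
boil_factor = (1 − e^(−0.04·63))/4.15 = 0.2216
U = 0.8562 · 0.2216

0.1897


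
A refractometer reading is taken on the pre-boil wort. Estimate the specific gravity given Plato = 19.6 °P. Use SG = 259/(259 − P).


SG = 259/(259 − 19.6)

1.0819


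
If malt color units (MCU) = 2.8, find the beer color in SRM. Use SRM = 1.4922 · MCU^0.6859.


SRM = 1.4922 · 2.8^0.6859

3.0237 SRM


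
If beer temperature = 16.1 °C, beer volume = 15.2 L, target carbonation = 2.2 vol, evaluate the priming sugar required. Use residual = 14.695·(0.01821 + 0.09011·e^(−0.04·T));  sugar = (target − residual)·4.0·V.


residual = 14.695·(0.01821 + 0.09011·e^(−0.04·16.1)) = 0.9630
sugar = (2.2 − 0.9630)·4.0·15.2

75.2077 g


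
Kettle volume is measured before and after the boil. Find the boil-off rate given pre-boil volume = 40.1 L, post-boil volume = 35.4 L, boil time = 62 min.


rate = (V_pre − V_post) / (t_min/60)
rate = (40.1 − 35.4) / (62/60)

4.5484 L/hr


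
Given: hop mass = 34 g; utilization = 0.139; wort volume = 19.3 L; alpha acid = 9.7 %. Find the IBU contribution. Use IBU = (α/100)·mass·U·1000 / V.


IBU = (9.7/100)·34·0.139·1000 / 19.3

23.7524 IBU


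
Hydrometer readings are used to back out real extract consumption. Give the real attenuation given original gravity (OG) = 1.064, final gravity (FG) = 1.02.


AA = (OG−FG)/(OG−1)·100;  RA = AA·0.8192
AA = (1.064 − 1.02)/(1.064 − 1)·100 = 68.7500
RA = 68.7500·0.8192

56.3200 %


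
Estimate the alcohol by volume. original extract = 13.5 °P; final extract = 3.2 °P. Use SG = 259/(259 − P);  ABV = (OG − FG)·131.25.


OG = 259/(259 − 13.5) = 1.0550
FG = 259/(259 − 3.2) = 1.0125
ABV = (1.0550 − 1.0125)·131.25

5.5755 % ABV


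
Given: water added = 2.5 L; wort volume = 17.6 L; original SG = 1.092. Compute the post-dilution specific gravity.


SG_new = 1 + (SG_old − 1)·V_old/(V_old + V_water)
pts = (1.092 − 1)·1000·17.6/(17.6 + 2.5) = 80.5572
SG_new = 1 + 80.5572/1000

1.0806


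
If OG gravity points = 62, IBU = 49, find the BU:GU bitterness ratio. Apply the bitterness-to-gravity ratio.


BU:GU = IBU / OG_points
BU:GU = 49 / 62

0.7903


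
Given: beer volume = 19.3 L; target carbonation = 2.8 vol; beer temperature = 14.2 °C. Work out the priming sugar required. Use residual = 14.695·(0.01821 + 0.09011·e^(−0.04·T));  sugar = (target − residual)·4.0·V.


residual = 14.695·(0.01821 + 0.09011·e^(−0.04·14.2)) = 1.0179
sugar = (2.8 − 1.0179)·4.0·19.3

137.5746 g


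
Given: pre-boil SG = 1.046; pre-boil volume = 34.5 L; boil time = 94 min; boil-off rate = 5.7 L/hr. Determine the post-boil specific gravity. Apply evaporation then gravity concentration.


V_post = V_pre − rate·(t/60);  SG_post = 1 + (SG_pre−1)·V_pre/V_post
V_post = 34.5 − 5.7·(94/60) = 25.5700
SG_post = 1 + (1.046 − 1)·34.5/25.5700

1.0621


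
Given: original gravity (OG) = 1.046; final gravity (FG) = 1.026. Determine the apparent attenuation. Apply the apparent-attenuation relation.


AA = (OG − FG)/(OG − 1) · 100
AA = (1.046 − 1.026)/(1.046 − 1) · 100

43.4783 %


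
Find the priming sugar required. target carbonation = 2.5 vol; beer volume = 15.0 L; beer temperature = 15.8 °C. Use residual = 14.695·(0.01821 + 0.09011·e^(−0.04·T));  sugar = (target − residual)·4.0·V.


residual = 14.695·(0.01821 + 0.09011·e^(−0.04·15.8)) = 0.9714
sugar = (2.5 − 0.9714)·4.0·15.0

91.7144 g


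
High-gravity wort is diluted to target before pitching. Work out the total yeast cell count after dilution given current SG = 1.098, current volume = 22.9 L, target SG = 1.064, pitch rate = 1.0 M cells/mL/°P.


V_w = V·((SG_c−1)/(SG_t−1)−1);  °P = 259 − 259/SG_t;  cells = rate·(V+V_w)·°P
V_w = 22.9·((1.098−1)/(1.064−1)−1) = 12.1656
V_final = 22.9 + 12.1656 = 35.0656
°P = 259 − 259/1.064 = 15.5789
cells = 1.0·35.0656·15.5789

546.2855 billion cells


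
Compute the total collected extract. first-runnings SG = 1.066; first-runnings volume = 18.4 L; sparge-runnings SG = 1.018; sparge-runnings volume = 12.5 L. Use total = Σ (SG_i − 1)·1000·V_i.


first = (1.066 − 1)·1000·18.4 = 1214.4000
sparge = (1.018 − 1)·1000·12.5 = 225.0000
total = 1214.4000 + 225.0000

1439.4000 gravity·L


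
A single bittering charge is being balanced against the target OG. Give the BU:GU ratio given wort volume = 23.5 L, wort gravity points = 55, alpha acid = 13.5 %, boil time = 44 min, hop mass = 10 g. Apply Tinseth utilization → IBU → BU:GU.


U = 1.65·0.000125^(GP/1000)·(1−e^(−0.04t))/4.15;  IBU = (α/100)·m·U·1000/V;  BU:GU = IBU/GP
U = 1.65·0.000125^(55/1000)·(1−e^(−0.04·44))/4.15 = 0.2008
IBU = (13.5/100)·10·0.2008·1000/23.5 = 11.5356
BU:GU = 11.5356/55

0.2097


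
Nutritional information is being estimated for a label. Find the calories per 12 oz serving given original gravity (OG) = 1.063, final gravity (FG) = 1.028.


ABW = (OG−FG)·131.25·0.79/FG;  °P = 259 − 259/SG (for OG→OE and FG→AE);  RE = 0.1808·OE + 0.8192·AE;  Cal = (6.9·ABW + 4·(RE−0.1))·FG·3.55
ABW = (1.063 − 1.028)·131.25·0.79/1.028 = 3.5302
OE = 259 − 259/1.063 = 15.3500 °P
AE = 259 − 259/1.028 = 7.0545 °P
RE = 0.1808·15.3500 + 0.8192·7.0545 = 8.5543 °P
Cal = (6.9·3.5302 + 4·(8.5543−0.1))·1.028·3.55

212.3063 kcal


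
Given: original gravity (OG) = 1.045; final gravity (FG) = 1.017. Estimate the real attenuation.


AA = (OG−FG)/(OG−1)·100;  RA = AA·0.8192
AA = (1.045 − 1.017)/(1.045 − 1)·100 = 62.2222
RA = 62.2222·0.8192

50.9724 %


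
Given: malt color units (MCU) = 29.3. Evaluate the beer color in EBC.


SRM = 1.4922·MCU^0.6859;  EBC = SRM·1.97
SRM = 1.4922·29.3^0.6859 = 15.1339
EBC = 15.1339·1.97

29.8138 EBC


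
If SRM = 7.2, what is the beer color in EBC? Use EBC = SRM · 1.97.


EBC = 7.2 · 1.97

14.1840 EBC


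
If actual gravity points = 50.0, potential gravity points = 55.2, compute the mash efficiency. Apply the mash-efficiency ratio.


efficiency = actual / potential × 100
efficiency = 50.0 / 55.2 × 100

90.5797 %


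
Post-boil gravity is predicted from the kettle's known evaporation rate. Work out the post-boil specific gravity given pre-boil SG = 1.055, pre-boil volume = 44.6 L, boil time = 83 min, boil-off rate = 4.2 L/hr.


V_post = V_pre − rate·(t/60);  SG_post = 1 + (SG_pre−1)·V_pre/V_post
V_post = 44.6 − 4.2·(83/60) = 38.7900
SG_post = 1 + (1.055 − 1)·44.6/38.7900

1.0632


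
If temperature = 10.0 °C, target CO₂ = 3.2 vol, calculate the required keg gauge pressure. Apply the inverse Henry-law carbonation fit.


psi = vols/(0.01821 + 0.09011·e^(−0.04·T)) − 14.695
psi = 3.2/(0.01821 + 0.09011·e^(−0.04·10.0)) − 14.695

26.0110 psi


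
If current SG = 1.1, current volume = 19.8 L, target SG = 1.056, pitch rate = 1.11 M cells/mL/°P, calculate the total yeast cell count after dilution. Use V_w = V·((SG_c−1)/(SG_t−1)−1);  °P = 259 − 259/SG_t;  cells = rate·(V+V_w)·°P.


V_w = 19.8·((1.1−1)/(1.056−1)−1) = 15.5571
V_final = 19.8 + 15.5571 = 35.3571
°P = 259 − 259/1.056 = 13.7348
cells = 1.11·35.3571·13.7348

539.0438 billion cells


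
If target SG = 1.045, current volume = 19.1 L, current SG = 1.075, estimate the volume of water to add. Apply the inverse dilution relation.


V_water = V·((SG_curr − 1)/(SG_target − 1) − 1)
V_water = 19.1·((1.075 − 1)/(1.045 − 1) − 1)

12.7333 L


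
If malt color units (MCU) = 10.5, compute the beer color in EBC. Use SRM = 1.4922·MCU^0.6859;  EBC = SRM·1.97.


SRM = 1.4922·10.5^0.6859 = 7.4862
EBC = 7.4862·1.97

14.7478 EBC


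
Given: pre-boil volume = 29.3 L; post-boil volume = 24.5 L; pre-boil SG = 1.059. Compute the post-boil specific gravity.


SG_post = 1 + (SG_pre − 1)·V_pre/V_post
pts_pre = (1.059 − 1)·1000 = 59.0000
pts_post = 59.0000·29.3/24.5 = 70.5592
SG_post = 1 + 70.5592/1000

1.0706


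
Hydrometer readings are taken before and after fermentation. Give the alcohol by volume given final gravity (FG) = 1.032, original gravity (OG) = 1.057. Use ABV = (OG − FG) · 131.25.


ABV = (1.057 − 1.032) · 131.25

3.2812 % ABV


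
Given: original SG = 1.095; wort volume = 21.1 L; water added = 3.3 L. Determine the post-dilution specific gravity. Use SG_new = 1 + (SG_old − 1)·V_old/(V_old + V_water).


pts = (1.095 − 1)·1000·21.1/(21.1 + 3.3) = 82.1516
SG_new = 1 + 82.1516/1000

1.0822


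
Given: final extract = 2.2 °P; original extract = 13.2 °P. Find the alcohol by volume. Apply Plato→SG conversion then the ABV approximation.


SG = 259/(259 − P);  ABV = (OG − FG)·131.25
OG = 259/(259 − 13.2) = 1.0537
FG = 259/(259 − 2.2) = 1.0086
ABV = (1.0537 − 1.0086)·131.25

5.9240 % ABV


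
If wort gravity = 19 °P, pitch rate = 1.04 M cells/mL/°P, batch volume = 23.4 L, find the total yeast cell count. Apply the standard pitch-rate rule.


cells (billions) = rate · V_L · °P
cells = 1.04 · 23.4 · 19

462.3840 billion cells


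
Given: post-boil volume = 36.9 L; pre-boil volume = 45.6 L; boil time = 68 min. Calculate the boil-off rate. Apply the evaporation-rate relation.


rate = (V_pre − V_post) / (t_min/60)
rate = (45.6 − 36.9) / (68/60)

7.6765 L/hr


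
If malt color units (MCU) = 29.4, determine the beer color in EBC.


SRM = 1.4922·MCU^0.6859;  EBC = SRM·1.97
SRM = 1.4922·29.4^0.6859 = 15.1693
EBC = 15.1693·1.97

29.8836 EBC


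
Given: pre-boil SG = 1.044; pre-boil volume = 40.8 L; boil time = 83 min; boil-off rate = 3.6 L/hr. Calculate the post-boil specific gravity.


V_post = V_pre − rate·(t/60);  SG_post = 1 + (SG_pre−1)·V_pre/V_post
V_post = 40.8 − 3.6·(83/60) = 35.8200
SG_post = 1 + (1.044 − 1)·40.8/35.8200

1.0501


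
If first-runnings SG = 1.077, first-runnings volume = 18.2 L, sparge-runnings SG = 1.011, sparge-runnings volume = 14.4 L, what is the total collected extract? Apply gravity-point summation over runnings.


total = Σ (SG_i − 1)·1000·V_i
first = (1.077 − 1)·1000·18.2 = 1401.4000
sparge = (1.011 − 1)·1000·14.4 = 158.4000
total = 1401.4000 + 158.4000

1559.8000 gravity·L


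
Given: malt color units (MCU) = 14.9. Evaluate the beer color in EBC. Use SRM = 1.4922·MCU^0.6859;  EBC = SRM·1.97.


SRM = 1.4922·14.9^0.6859 = 9.5173
EBC = 9.5173·1.97

18.7492 EBC


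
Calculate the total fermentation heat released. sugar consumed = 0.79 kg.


Q = m_sugar · 590 kJ/kg
Q = 0.79 · 590

466.1000 kJ


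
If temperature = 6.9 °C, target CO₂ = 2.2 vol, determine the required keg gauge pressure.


psi = vols/(0.01821 + 0.09011·e^(−0.04·T)) − 14.695
psi = 2.2/(0.01821 + 0.09011·e^(−0.04·6.9)) − 14.695

10.7131 psi


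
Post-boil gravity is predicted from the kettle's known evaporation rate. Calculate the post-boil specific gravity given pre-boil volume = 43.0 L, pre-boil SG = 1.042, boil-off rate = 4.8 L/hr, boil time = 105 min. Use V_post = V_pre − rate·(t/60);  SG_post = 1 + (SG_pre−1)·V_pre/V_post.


V_post = 43.0 − 4.8·(105/60) = 34.6000
SG_post = 1 + (1.042 − 1)·43.0/34.6000

1.0522


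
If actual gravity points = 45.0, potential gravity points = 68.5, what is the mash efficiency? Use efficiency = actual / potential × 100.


efficiency = 45.0 / 68.5 × 100

65.6934 %


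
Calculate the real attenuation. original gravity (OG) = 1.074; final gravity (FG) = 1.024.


AA = (OG−FG)/(OG−1)·100;  RA = AA·0.8192
AA = (1.074 − 1.024)/(1.074 − 1)·100 = 67.5676
RA = 67.5676·0.8192

55.3514 %


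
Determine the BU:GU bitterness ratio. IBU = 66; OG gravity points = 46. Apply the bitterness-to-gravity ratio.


BU:GU = IBU / OG_points
BU:GU = 66 / 46

1.4348


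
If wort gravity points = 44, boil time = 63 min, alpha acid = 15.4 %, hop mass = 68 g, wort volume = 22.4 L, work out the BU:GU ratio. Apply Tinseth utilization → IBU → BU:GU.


U = 1.65·0.000125^(GP/1000)·(1−e^(−0.04t))/4.15;  IBU = (α/100)·m·U·1000/V;  BU:GU = IBU/GP
U = 1.65·0.000125^(44/1000)·(1−e^(−0.04·63))/4.15 = 0.2462
IBU = (15.4/100)·68·0.2462·1000/22.4 = 115.0939
BU:GU = 115.0939/44

2.6158


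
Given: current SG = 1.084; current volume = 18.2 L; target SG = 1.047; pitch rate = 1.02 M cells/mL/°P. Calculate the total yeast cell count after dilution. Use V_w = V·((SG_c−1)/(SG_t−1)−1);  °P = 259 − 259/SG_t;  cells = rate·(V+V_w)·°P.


V_w = 18.2·((1.084−1)/(1.047−1)−1) = 14.3277
V_final = 18.2 + 14.3277 = 32.5277
°P = 259 − 259/1.047 = 11.6266
cells = 1.02·32.5277·11.6266

385.7482 billion cells


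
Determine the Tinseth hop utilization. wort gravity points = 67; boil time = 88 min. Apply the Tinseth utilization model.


U = 1.65·0.000125^(GP/1000) · (1 − e^(−0.04·t))/4.15
bigness = 1.65·0.000125^(67/1000) = 0.9036
boil_factor = (1 − e^(−0.04·88))/4.15 = 0.2338
U = 0.9036 · 0.2338

0.2113


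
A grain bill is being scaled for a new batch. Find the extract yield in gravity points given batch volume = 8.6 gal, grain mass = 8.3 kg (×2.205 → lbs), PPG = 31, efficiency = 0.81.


points = lbs × PPG × eff / vol
lbs = 8.3 × 2.205 = 18.3015
points = 18.3015 × 31 × 0.81 / 8.6

53.4361 points


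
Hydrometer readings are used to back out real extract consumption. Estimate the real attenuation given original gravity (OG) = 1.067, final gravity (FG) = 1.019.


AA = (OG−FG)/(OG−1)·100;  RA = AA·0.8192
AA = (1.067 − 1.019)/(1.067 − 1)·100 = 71.6418
RA = 71.6418·0.8192

58.6890 %


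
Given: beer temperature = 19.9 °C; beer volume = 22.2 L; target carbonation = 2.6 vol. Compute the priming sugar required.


residual = 14.695·(0.01821 + 0.09011·e^(−0.04·T));  sugar = (target − residual)·4.0·V
residual = 14.695·(0.01821 + 0.09011·e^(−0.04·19.9)) = 0.8650
sugar = (2.6 − 0.8650)·4.0·22.2

154.0709 g


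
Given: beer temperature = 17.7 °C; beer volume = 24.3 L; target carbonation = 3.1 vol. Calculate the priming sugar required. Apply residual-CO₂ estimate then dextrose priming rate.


residual = 14.695·(0.01821 + 0.09011·e^(−0.04·T));  sugar = (target − residual)·4.0·V
residual = 14.695·(0.01821 + 0.09011·e^(−0.04·17.7)) = 0.9199
sugar = (3.1 − 0.9199)·4.0·24.3

211.9040 g


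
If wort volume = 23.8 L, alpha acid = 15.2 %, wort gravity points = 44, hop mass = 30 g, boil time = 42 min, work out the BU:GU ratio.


U = 1.65·0.000125^(GP/1000)·(1−e^(−0.04t))/4.15;  IBU = (α/100)·m·U·1000/V;  BU:GU = IBU/GP
U = 1.65·0.000125^(44/1000)·(1−e^(−0.04·42))/4.15 = 0.2178
IBU = (15.2/100)·30·0.2178·1000/23.8 = 41.7362
BU:GU = 41.7362/44

0.9485


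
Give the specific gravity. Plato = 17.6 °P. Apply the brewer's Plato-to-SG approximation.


SG = 259/(259 − P)
SG = 259/(259 − 17.6)

1.0729


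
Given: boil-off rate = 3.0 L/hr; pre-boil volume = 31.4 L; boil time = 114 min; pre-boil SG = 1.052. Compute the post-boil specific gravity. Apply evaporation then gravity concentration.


V_post = V_pre − rate·(t/60);  SG_post = 1 + (SG_pre−1)·V_pre/V_post
V_post = 31.4 − 3.0·(114/60) = 25.7000
SG_post = 1 + (1.052 − 1)·31.4/25.7000

1.0635


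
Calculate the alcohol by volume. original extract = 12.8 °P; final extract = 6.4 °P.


SG = 259/(259 − P);  ABV = (OG − FG)·131.25
OG = 259/(259 − 12.8) = 1.0520
FG = 259/(259 − 6.4) = 1.0253
ABV = (1.0520 − 1.0253)·131.25

3.4983 % ABV


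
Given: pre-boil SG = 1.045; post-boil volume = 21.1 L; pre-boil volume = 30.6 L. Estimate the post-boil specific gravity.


SG_post = 1 + (SG_pre − 1)·V_pre/V_post
pts_pre = (1.045 − 1)·1000 = 45.0000
pts_post = 45.0000·30.6/21.1 = 65.2607
SG_post = 1 + 65.2607/1000

1.0653


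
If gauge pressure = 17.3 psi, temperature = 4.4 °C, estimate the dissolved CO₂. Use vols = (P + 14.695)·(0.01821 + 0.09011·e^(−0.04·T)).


vols = (17.3 + 14.695)·(0.01821 + 0.09011·e^(−0.04·4.4))

3.0004 volumes


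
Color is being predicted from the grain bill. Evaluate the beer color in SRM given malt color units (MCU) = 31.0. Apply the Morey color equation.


SRM = 1.4922 · MCU^0.6859
SRM = 1.4922 · 31.0^0.6859

15.7308 SRM


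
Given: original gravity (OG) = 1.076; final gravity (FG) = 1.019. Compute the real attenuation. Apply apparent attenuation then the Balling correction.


AA = (OG−FG)/(OG−1)·100;  RA = AA·0.8192
AA = (1.076 − 1.019)/(1.076 − 1)·100 = 75.0000
RA = 75.0000·0.8192

61.4400 %


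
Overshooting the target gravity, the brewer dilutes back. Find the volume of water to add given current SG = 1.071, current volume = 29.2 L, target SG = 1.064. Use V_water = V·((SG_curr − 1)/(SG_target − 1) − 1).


V_water = 29.2·((1.071 − 1)/(1.064 − 1) − 1)

3.1937 L


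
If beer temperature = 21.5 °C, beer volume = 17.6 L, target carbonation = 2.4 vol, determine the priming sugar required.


residual = 14.695·(0.01821 + 0.09011·e^(−0.04·T));  sugar = (target − residual)·4.0·V
residual = 14.695·(0.01821 + 0.09011·e^(−0.04·21.5)) = 0.8279
sugar = (2.4 − 0.8279)·4.0·17.6

110.6735 g


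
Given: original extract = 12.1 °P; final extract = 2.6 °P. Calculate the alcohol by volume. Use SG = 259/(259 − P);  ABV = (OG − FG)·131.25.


OG = 259/(259 − 12.1) = 1.0490
FG = 259/(259 − 2.6) = 1.0101
ABV = (1.0490 − 1.0101)·131.25

5.1013 % ABV


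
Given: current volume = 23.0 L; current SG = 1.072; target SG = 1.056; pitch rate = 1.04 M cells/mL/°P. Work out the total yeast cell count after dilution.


V_w = V·((SG_c−1)/(SG_t−1)−1);  °P = 259 − 259/SG_t;  cells = rate·(V+V_w)·°P
V_w = 23.0·((1.072−1)/(1.056−1)−1) = 6.5714
V_final = 23.0 + 6.5714 = 29.5714
°P = 259 − 259/1.056 = 13.7348
cells = 1.04·29.5714·13.7348

422.4055 billion cells


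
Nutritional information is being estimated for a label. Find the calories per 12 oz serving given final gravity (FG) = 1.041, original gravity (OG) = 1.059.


ABW = (OG−FG)·131.25·0.79/FG;  °P = 259 − 259/SG (for OG→OE and FG→AE);  RE = 0.1808·OE + 0.8192·AE;  Cal = (6.9·ABW + 4·(RE−0.1))·FG·3.55
ABW = (1.059 − 1.041)·131.25·0.79/1.041 = 1.7929
OE = 259 − 259/1.059 = 14.4297 °P
AE = 259 − 259/1.041 = 10.2008 °P
RE = 0.1808·14.4297 + 0.8192·10.2008 = 10.9654 °P
Cal = (6.9·1.7929 + 4·(10.9654−0.1))·1.041·3.55

206.3306 kcal


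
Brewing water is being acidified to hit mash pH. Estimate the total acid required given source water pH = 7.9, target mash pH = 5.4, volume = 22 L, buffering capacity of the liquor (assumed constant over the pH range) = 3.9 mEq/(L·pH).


acid = buffering capacity · (pH_source − pH_target) · V
acid = 3.9 · (7.9 − 5.4) · 22

214.5000 mEq


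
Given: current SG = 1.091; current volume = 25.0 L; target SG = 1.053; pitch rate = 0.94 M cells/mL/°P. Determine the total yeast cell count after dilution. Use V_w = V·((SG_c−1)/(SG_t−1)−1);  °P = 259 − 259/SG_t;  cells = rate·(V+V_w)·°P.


V_w = 25.0·((1.091−1)/(1.053−1)−1) = 17.9245
V_final = 25.0 + 17.9245 = 42.9245
°P = 259 − 259/1.053 = 13.0361
cells = 0.94·42.9245·13.0361

525.9938 billion cells


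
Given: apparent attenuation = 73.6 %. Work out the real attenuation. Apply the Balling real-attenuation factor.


RA = AA · 0.8192
RA = 73.6 · 0.8192

60.2931 %


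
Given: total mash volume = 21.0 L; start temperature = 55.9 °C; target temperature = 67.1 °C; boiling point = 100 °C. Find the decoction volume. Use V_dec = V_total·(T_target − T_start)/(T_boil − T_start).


V_dec = 21.0·(67.1 − 55.9)/(100 − 55.9)

5.3333 L


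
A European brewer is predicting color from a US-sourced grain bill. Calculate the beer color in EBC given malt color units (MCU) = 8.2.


SRM = 1.4922·MCU^0.6859;  EBC = SRM·1.97
SRM = 1.4922·8.2^0.6859 = 6.3185
EBC = 6.3185·1.97

12.4474 EBC


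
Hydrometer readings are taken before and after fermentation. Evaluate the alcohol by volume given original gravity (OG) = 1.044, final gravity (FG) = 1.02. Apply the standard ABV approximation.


ABV = (OG − FG) · 131.25
ABV = (1.044 − 1.02) · 131.25

3.1500 % ABV


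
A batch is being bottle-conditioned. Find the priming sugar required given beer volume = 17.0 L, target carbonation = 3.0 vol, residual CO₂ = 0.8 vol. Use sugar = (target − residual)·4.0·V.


sugar = (3.0 − 0.8)·4.0·17.0

149.6000 g


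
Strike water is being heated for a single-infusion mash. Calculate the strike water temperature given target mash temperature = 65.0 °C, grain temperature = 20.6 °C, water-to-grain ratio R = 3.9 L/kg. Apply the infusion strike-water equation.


T_strike = (0.41/R)·(T_mash − T_grain) + T_mash
T_strike = (0.41/3.9)·(65.0 − 20.6) + 65.0

69.6677 °C


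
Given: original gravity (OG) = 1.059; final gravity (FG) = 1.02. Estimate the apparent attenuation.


AA = (OG − FG)/(OG − 1) · 100
AA = (1.059 − 1.02)/(1.059 − 1) · 100

66.1017 %


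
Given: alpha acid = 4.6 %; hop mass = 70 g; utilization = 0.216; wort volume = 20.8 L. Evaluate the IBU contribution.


IBU = (α/100)·mass·U·1000 / V
IBU = (4.6/100)·70·0.216·1000 / 20.8

33.4385 IBU


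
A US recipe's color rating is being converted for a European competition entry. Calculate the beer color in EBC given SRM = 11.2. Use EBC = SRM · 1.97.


EBC = 11.2 · 1.97

22.0640 EBC


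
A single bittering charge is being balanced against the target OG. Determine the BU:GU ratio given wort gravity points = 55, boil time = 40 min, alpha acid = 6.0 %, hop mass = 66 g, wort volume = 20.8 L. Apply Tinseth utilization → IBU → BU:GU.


U = 1.65·0.000125^(GP/1000)·(1−e^(−0.04t))/4.15;  IBU = (α/100)·m·U·1000/V;  BU:GU = IBU/GP
U = 1.65·0.000125^(55/1000)·(1−e^(−0.04·40))/4.15 = 0.1936
IBU = (6.0/100)·66·0.1936·1000/20.8 = 36.8517
BU:GU = 36.8517/55

0.6700


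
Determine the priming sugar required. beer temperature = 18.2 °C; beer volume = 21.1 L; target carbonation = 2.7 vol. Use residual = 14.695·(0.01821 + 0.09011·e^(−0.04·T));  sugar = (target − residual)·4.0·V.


residual = 14.695·(0.01821 + 0.09011·e^(−0.04·18.2)) = 0.9070
sugar = (2.7 − 0.9070)·4.0·21.1

151.3291 g


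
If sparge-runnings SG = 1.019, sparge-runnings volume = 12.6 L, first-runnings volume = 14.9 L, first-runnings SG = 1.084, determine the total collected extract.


total = Σ (SG_i − 1)·1000·V_i
first = (1.084 − 1)·1000·14.9 = 1251.6000
sparge = (1.019 − 1)·1000·12.6 = 239.4000
total = 1251.6000 + 239.4000

1491.0000 gravity·L


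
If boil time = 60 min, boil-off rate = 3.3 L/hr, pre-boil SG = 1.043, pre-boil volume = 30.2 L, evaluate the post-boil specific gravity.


V_post = V_pre − rate·(t/60);  SG_post = 1 + (SG_pre−1)·V_pre/V_post
V_post = 30.2 − 3.3·(60/60) = 26.9000
SG_post = 1 + (1.043 − 1)·30.2/26.9000

1.0483


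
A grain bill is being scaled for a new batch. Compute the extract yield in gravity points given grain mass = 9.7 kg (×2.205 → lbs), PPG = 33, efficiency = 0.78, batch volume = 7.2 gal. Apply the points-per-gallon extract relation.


points = lbs × PPG × eff / vol
lbs = 9.7 × 2.205 = 21.3885
points = 21.3885 × 33 × 0.78 / 7.2

76.4639 points


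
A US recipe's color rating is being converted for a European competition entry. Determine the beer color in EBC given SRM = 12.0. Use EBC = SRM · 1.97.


EBC = 12.0 · 1.97

23.6400 EBC


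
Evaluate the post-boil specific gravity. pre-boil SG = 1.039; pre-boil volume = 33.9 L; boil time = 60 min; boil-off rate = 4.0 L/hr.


V_post = V_pre − rate·(t/60);  SG_post = 1 + (SG_pre−1)·V_pre/V_post
V_post = 33.9 − 4.0·(60/60) = 29.9000
SG_post = 1 + (1.039 − 1)·33.9/29.9000

1.0442


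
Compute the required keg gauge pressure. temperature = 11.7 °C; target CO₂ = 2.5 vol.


psi = vols/(0.01821 + 0.09011·e^(−0.04·T)) − 14.695
psi = 2.5/(0.01821 + 0.09011·e^(−0.04·11.7)) − 14.695

18.7983 psi


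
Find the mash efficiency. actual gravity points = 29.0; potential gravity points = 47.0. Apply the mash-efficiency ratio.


efficiency = actual / potential × 100
efficiency = 29.0 / 47.0 × 100

61.7021 %


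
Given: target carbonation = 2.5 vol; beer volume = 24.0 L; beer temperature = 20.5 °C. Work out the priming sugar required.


residual = 14.695·(0.01821 + 0.09011·e^(−0.04·T));  sugar = (target − residual)·4.0·V
residual = 14.695·(0.01821 + 0.09011·e^(−0.04·20.5)) = 0.8508
sugar = (2.5 − 0.8508)·4.0·24.0

158.3231 g


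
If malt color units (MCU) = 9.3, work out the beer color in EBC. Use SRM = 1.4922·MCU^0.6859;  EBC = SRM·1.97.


SRM = 1.4922·9.3^0.6859 = 6.8883
EBC = 6.8883·1.97

13.5699 EBC


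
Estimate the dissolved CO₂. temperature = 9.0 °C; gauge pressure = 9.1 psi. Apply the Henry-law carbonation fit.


vols = (P + 14.695)·(0.01821 + 0.09011·e^(−0.04·T))
vols = (9.1 + 14.695)·(0.01821 + 0.09011·e^(−0.04·9.0))

1.9292 volumes


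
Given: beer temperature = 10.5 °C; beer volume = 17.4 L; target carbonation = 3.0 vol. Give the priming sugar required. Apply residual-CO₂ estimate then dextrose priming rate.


residual = 14.695·(0.01821 + 0.09011·e^(−0.04·T));  sugar = (target − residual)·4.0·V
residual = 14.695·(0.01821 + 0.09011·e^(−0.04·10.5)) = 1.1376
sugar = (3.0 − 1.1376)·4.0·17.4

129.6206 g


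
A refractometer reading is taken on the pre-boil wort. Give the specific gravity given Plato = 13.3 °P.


SG = 259/(259 − P)
SG = 259/(259 − 13.3)

1.0541


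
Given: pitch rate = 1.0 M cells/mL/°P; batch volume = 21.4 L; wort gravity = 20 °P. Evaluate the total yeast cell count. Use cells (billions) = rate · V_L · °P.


cells = 1.0 · 21.4 · 20

428.0000 billion cells


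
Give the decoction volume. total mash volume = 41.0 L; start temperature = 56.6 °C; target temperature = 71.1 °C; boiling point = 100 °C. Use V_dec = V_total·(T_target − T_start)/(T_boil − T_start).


V_dec = 41.0·(71.1 − 56.6)/(100 − 56.6)

13.6982 L


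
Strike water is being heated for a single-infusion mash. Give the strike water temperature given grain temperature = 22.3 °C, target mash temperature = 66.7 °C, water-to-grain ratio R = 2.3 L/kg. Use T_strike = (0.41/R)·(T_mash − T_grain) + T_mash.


T_strike = (0.41/2.3)·(66.7 − 22.3) + 66.7

74.6148 °C


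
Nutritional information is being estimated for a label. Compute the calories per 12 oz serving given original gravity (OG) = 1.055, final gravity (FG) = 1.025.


ABW = (OG−FG)·131.25·0.79/FG;  °P = 259 − 259/SG (for OG→OE and FG→AE);  RE = 0.1808·OE + 0.8192·AE;  Cal = (6.9·ABW + 4·(RE−0.1))·FG·3.55
ABW = (1.055 − 1.025)·131.25·0.79/1.025 = 3.0348
OE = 259 − 259/1.055 = 13.5024 °P
AE = 259 − 259/1.025 = 6.3171 °P
RE = 0.1808·13.5024 + 0.8192·6.3171 = 7.6162 °P
Cal = (6.9·3.0348 + 4·(7.6162−0.1))·1.025·3.55

185.5927 kcal


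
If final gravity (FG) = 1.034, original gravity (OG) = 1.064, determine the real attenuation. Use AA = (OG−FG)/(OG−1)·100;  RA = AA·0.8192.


AA = (1.064 − 1.034)/(1.064 − 1)·100 = 46.8750
RA = 46.8750·0.8192

38.4000 %


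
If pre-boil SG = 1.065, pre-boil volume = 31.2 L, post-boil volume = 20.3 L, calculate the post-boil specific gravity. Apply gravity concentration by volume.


SG_post = 1 + (SG_pre − 1)·V_pre/V_post
pts_pre = (1.065 − 1)·1000 = 65.0000
pts_post = 65.0000·31.2/20.3 = 99.9015
SG_post = 1 + 99.9015/1000

1.0999


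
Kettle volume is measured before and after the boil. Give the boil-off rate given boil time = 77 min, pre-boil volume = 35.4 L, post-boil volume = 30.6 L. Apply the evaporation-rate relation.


rate = (V_pre − V_post) / (t_min/60)
rate = (35.4 − 30.6) / (77/60)

3.7403 L/hr


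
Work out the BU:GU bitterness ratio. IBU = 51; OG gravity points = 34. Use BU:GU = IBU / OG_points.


BU:GU = 51 / 34

1.5000


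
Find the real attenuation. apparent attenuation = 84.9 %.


RA = AA · 0.8192
RA = 84.9 · 0.8192

69.5501 %


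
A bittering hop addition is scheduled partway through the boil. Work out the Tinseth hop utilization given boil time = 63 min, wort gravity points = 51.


U = 1.65·0.000125^(GP/1000) · (1 − e^(−0.04·t))/4.15
bigness = 1.65·0.000125^(51/1000) = 1.0433
boil_factor = (1 − e^(−0.04·63))/4.15 = 0.2216
U = 1.0433 · 0.2216

0.2312


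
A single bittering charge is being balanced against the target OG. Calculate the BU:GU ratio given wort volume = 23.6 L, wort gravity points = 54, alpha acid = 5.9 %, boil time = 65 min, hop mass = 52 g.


U = 1.65·0.000125^(GP/1000)·(1−e^(−0.04t))/4.15;  IBU = (α/100)·m·U·1000/V;  BU:GU = IBU/GP
U = 1.65·0.000125^(54/1000)·(1−e^(−0.04·65))/4.15 = 0.2265
IBU = (5.9/100)·52·0.2265·1000/23.6 = 29.4507
BU:GU = 29.4507/54

0.5454


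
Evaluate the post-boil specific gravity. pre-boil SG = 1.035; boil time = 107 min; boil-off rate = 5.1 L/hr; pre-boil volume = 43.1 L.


V_post = V_pre − rate·(t/60);  SG_post = 1 + (SG_pre−1)·V_pre/V_post
V_post = 43.1 − 5.1·(107/60) = 34.0050
SG_post = 1 + (1.035 − 1)·43.1/34.0050

1.0444


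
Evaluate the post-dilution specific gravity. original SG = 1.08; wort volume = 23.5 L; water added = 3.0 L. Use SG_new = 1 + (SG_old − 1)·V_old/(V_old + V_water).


pts = (1.08 − 1)·1000·23.5/(23.5 + 3.0) = 70.9434
SG_new = 1 + 70.9434/1000

1.0709


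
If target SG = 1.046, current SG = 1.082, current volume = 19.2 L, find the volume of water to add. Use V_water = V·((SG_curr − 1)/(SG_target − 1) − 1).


V_water = 19.2·((1.082 − 1)/(1.046 − 1) − 1)

15.0261 L


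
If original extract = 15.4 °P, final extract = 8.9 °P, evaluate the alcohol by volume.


SG = 259/(259 − P);  ABV = (OG − FG)·131.25
OG = 259/(259 − 15.4) = 1.0632
FG = 259/(259 − 8.9) = 1.0356
ABV = (1.0632 − 1.0356)·131.25

3.6268 % ABV


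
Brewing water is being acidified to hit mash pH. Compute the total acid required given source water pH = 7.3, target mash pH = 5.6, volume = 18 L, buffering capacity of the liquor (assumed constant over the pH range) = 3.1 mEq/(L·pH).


acid = buffering capacity · (pH_source − pH_target) · V
acid = 3.1 · (7.3 − 5.6) · 18

94.8600 mEq


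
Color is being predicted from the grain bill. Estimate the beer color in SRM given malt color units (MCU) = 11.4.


SRM = 1.4922 · MCU^0.6859
SRM = 1.4922 · 11.4^0.6859

7.9206 SRM
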